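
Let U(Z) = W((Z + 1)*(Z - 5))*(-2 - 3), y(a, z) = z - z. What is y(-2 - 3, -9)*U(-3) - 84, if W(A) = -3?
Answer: -84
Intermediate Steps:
y(a, z) = 0
U(Z) = 15 (U(Z) = -3*(-2 - 3) = -3*(-5) = 15)
y(-2 - 3, -9)*U(-3) - 84 = 0*15 - 84 = 0 - 84 = -84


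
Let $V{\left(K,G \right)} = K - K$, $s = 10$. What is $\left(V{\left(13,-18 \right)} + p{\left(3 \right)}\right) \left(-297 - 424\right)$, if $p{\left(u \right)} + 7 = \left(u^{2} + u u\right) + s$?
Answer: $-15141$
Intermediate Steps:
$V{\left(K,G \right)} = 0$
$p{\left(u \right)} = 3 + 2 u^{2}$ ($p{\left(u \right)} = -7 + \left(\left(u^{2} + u u\right) + 10\right) = -7 + \left(\left(u^{2} + u^{2}\right) + 10\right) = -7 + \left(2 u^{2} + 10\right) = -7 + \left(10 + 2 u^{2}\right) = 3 + 2 u^{2}$)
$\left(V{\left(13,-18 \right)} + p{\left(3 \right)}\right) \left(-297 - 424\right) = \left(0 + \left(3 + 2 \cdot 3^{2}\right)\right) \left(-297 - 424\right) = \left(0 + \left(3 + 2 \cdot 9\right)\right) \left(-721\right) = \left(0 + \left(3 + 18\right)\right) \left(-721\right) = \left(0 + 21\right) \left(-721\right) = 21 \left(-721\right) = -15141$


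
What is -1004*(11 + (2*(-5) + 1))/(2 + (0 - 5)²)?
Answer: -2008/27 ≈ -74.370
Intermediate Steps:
-1004*(11 + (2*(-5) + 1))/(2 + (0 - 5)²) = -1004*(11 + (-10 + 1))/(2 + (-5)²) = -1004*(11 - 9)/(2 + 25) = -2008/27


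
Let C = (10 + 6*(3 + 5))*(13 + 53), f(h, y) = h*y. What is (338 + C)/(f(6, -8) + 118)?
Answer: 2083/35 ≈ 59.514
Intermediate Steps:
C = 3828 (C = (10 + 6*8)*66 = (10 + 48)*66 = 58*66 = 3828)
(338 + C)/(f(6, -8) + 118) = (338 + 3828)/(6*(-8) + 118) = 4166/(-48 + 118) = 4166/70 = 4166*(1/70) = 2083/35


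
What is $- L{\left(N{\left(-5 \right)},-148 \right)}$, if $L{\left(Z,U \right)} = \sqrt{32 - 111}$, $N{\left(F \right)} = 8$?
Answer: $- i \sqrt{79} \approx - 8.8882 i$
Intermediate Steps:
$L{\left(Z,U \right)} = i \sqrt{79}$ ($L{\left(Z,U \right)} = \sqrt{-79} = i \sqrt{79}$)
$- L{\left(N{\left(-5 \right)},-148 \right)} = - i \sqrt{79}$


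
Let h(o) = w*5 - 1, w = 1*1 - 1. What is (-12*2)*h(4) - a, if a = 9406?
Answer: -9382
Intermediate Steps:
w = 0 (w = 1 - 1 = 0)
h(o) = -1 (h(o) = 0*5 - 1 = 0 - 1 = -1)
(-12*2)*h(4) - a = -12*2*(-1) - 1*9406 = -24*(-1) - 9406 = 24 - 9406 = -9382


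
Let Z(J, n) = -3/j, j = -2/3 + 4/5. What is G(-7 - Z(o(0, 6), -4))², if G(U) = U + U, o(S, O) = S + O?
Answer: 961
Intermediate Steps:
j = 2/15 (j = -2*⅓ + 4*(⅕) = -⅔ + ⅘ = 2/15 ≈ 0.13333)
o(S, O) = O + S
Z(J, n) = -45/2 (Z(J, n) = -3/2/15 = -3*15/2 = -45/2)
G(U) = 2*U
G(-7 - Z(o(0, 6), -4))² = (2*(-7 - 1*(-45/2)))² = (2*(-7 + 45/2))² = (2*(31/2))² = 31² = 961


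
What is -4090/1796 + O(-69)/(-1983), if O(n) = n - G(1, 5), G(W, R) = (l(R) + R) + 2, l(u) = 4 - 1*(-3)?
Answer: -3980701/1780734 ≈ -2.2354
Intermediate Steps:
l(u) = 7 (l(u) = 4 + 3 = 7)
G(W, R) = 9 + R (G(W, R) = (7 + R) + 2 = 9 + R)
O(n) = -14 + n (O(n) = n - (9 + 5) = n - 1*14 = n - 14 = -14 + n)
-4090/1796 + O(-69)/(-1983) = -4090/1796 + (-14 - 69)/(-1983) = -4090*1/1796 - 83*(-1/1983) = -2045/898 + 83/1983 = -3980701/1780734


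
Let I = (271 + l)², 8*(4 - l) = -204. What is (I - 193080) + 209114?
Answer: 425337/4 ≈ 1.0633e+5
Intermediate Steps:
l = 59/2 (l = 4 - ⅛*(-204) = 4 + 51/2 = 59/2 ≈ 29.500)
I = 361201/4 (I = (271 + 59/2)² = (601/2)² = 361201/4 ≈ 90300.)
(I - 193080) + 209114 = (361201/4 - 193080) + 209114 = -411119/4 + 209114 = 425337/4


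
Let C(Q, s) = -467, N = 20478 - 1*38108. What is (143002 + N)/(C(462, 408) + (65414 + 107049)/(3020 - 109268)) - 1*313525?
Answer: -822306197249/2620541 ≈ -3.1379e+5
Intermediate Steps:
N = -17630 (N = 20478 - 38108 = -17630)
(143002 + N)/(C(462, 408) + (65414 + 107049)/(3020 - 109268)) - 1*313525 = (143002 - 17630)/(-467 + (65414 + 107049)/(3020 - 109268)) - 1*313525 = 125372/(-467 + 172463/(-106248)) - 313525 = 125372/(-467 + 172463*(-1/106248)) - 313525 = 125372/(-467 - 9077/5592) - 313525 = 125372/(-2620541/5592) - 313525 = 125372*(-5592/2620541) - 313525 = -701080224/2620541 - 313525 = -822306197249/2620541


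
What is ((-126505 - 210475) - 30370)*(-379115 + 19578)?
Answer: 132075916950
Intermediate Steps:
((-126505 - 210475) - 30370)*(-379115 + 19578) = (-336980 - 30370)*(-359537) = -367350*(-359537) = 132075916950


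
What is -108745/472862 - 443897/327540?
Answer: -9443090789/5956969980 ≈ -1.5852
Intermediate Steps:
-108745/472862 - 443897/327540 = -108745*1/472862 - 443897*1/327540 = -8365/36374 - 443897/327540 = -9443090789/5956969980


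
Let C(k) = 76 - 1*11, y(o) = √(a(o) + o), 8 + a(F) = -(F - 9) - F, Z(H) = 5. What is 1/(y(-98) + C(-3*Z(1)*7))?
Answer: 65/4126 - 3*√11/4126 ≈ 0.013342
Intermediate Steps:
a(F) = 1 - 2*F (a(F) = -8 + (-(F - 9) - F) = -8 + (-(-9 + F) - F) = -8 + ((9 - F) - F) = -8 + (9 - 2*F) = 1 - 2*F)
y(o) = √(1 - o) (y(o) = √((1 - 2*o) + o) = √(1 - o))
C(k) = 65 (C(k) = 76 - 11 = 65)
1/(y(-98) + C(-3*Z(1)*7)) = 1/(√(1 - 1*(-98)) + 65) = 1/(√(1 + 98) + 65) = 1/(√99 + 65) = 1/(3*√11 + 65) = 1/(65 + 3*√11)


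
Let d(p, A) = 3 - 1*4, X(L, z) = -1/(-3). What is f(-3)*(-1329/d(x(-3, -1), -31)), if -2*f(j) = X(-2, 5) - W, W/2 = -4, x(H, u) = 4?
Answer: -11075/2 ≈ -5537.5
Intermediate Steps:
X(L, z) = 1/3 (X(L, z) = -1*(-1/3) = 1/3)
d(p, A) = -1 (d(p, A) = 3 - 4 = -1)
W = -8 (W = 2*(-4) = -8)
f(j) = -25/6 (f(j) = -(1/3 - 1*(-8))/2 = -(1/3 + 8)/2 = -1/2*25/3 = -25/6)
f(-3)*(-1329/d(x(-3, -1), -31)) = -(-11075)/(2*(-1)) = -(-11075)*(-1)/2 = -25/6*1329 = -11075/2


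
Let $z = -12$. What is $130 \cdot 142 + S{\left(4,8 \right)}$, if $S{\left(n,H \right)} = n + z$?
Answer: $18452$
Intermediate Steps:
$S{\left(n,H \right)} = -12 + n$ ($S{\left(n,H \right)} = n - 12 = -12 + n$)
$130 \cdot 142 + S{\left(4,8 \right)} = 130 \cdot 142 + \left(-12 + 4\right) = 18460 - 8 = 18452$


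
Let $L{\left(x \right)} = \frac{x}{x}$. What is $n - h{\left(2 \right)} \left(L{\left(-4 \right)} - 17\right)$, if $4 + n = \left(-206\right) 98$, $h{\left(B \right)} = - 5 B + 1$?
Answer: $-20336$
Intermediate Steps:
$L{\left(x \right)} = 1$
$h{\left(B \right)} = 1 - 5 B$
$n = -20192$ ($n = -4 - 20188 = -20192$)
$n - h{\left(2 \right)} \left(L{\left(-4 \right)} - 17\right) = -20192 - \left(1 - 10\right) \left(1 - 17\right) = -20192 - \left(1 - 10\right) \left(-16\right) = -20192 - \left(-9\right) \left(-16\right) = -20192 - 144 = -20336$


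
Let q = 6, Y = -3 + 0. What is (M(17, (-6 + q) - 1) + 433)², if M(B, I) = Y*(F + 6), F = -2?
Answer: 177241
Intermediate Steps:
Y = -3
M(B, I) = -12 (M(B, I) = -3*(-2 + 6) = -3*4 = -12)
(M(17, (-6 + q) - 1) + 433)² = (-12 + 433)² = 421² = 177241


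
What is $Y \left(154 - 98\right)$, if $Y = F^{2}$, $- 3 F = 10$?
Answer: $\frac{5600}{9} \approx 622.22$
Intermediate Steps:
$F = - \frac{10}{3}$ ($F = \left(- \frac{1}{3}\right) 10 = - \frac{10}{3} \approx -3.3333$)
$Y = \frac{100}{9}$ ($Y = \left(- \frac{10}{3}\right)^{2} = \frac{100}{9} \approx 11.111$)
$Y \left(154 - 98\right) = \frac{100 \left(154 - 98\right)}{9} = \frac{100}{9} \cdot 56 = \frac{5600}{9}$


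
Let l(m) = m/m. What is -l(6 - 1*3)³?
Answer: -1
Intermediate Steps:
l(m) = 1
-l(6 - 1*3)³ = -1*1³ = -1*1 = -1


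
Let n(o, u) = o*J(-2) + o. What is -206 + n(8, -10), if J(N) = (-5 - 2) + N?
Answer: -270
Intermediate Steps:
J(N) = -7 + N
n(o, u) = -8*o (n(o, u) = o*(-7 - 2) + o = o*(-9) + o = -9*o + o = -8*o)
-206 + n(8, -10) = -206 - 8*8 = -206 - 64 = -270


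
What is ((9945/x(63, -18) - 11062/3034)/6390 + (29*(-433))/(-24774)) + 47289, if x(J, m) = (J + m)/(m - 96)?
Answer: 946302300011537/20012499135 ≈ 47286.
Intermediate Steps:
x(J, m) = (J + m)/(-96 + m)
((9945/x(63, -18) - 11062/3034)/6390 + (29*(-433))/(-24774)) + 47289 = ((9945/(((63 - 18)/(-96 - 18))) - 11062/3034)/6390 + (29*(-433))/(-24774)) + 47289 = ((9945/((45/(-114))) - 11062*1/3034)*(1/6390) - 12557*(-1/24774)) + 47289 = ((9945/((-1/114*45)) - 5531/1517)*(1/6390) + 12557/24774) + 47289 = ((9945/(-15/38) - 5531/1517)*(1/6390) + 12557/24774) + 47289 = ((9945*(-38/15) - 5531/1517)*(1/6390) + 12557/24774) + 47289 = ((-25194 - 5531/1517)*(1/6390) + 12557/24774) + 47289 = (-38224829/1517*1/6390 + 12557/24774) + 47289 = (-38224829/9693630 + 12557/24774) + 47289 = -68771583478/20012499135 + 47289 = 946302300011537/20012499135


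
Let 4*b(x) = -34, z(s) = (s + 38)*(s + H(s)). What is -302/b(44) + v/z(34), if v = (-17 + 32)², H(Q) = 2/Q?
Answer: 2804953/78744 ≈ 35.621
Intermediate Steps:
v = 225 (v = 15² = 225)
z(s) = (38 + s)*(s + 2/s) (z(s) = (s + 38)*(s + 2/s) = (38 + s)*(s + 2/s))
b(x) = -17/2 (b(x) = (¼)*(-34) = -17/2)
-302/b(44) + v/z(34) = -302/(-17/2) + 225/(2 + 34² + 38*34 + 76/34) = -302*(-2/17) + 225/(2 + 1156 + 1292 + 76*(1/34)) = 604/17 + 225/(2 + 1156 + 1292 + 38/17) = 604/17 + 225/(41688/17) = 604/17 + 225*(17/41688) = 604/17 + 425/4632 = 2804953/78744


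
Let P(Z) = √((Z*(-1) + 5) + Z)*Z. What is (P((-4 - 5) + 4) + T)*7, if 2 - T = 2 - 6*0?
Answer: -35*√5 ≈ -78.262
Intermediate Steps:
T = 0 (T = 2 - (2 - 6*0) = 2 - (2 + 0) = 2 - 1*2 = 2 - 2 = 0)
P(Z) = Z*√5 (P(Z) = √((-Z + 5) + Z)*Z = √((5 - Z) + Z)*Z = √5*Z = Z*√5)
(P((-4 - 5) + 4) + T)*7 = (((-4 - 5) + 4)*√5 + 0)*7 = ((-9 + 4)*√5 + 0)*7 = (-5*√5 + 0)*7 = -5*√5*7 = -35*√5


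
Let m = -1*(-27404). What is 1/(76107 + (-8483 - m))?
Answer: 1/40220 ≈ 2.4863e-5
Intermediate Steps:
m = 27404
1/(76107 + (-8483 - m)) = 1/(76107 + (-8483 - 1*27404)) = 1/(76107 + (-8483 - 27404)) = 1/(76107 - 35887) = 1/40220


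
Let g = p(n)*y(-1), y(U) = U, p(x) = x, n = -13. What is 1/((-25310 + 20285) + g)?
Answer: -1/5012 ≈ -0.00019952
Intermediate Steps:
g = 13 (g = -13*(-1) = 13)
1/((-25310 + 20285) + g) = 1/((-25310 + 20285) + 13) = 1/(-5025 + 13) = 1/(-5012) = -1/5012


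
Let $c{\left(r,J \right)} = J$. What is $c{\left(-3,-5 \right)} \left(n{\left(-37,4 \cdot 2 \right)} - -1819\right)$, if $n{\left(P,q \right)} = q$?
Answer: $-9135$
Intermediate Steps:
$c{\left(-3,-5 \right)} \left(n{\left(-37,4 \cdot 2 \right)} - -1819\right) = - 5 \left(4 \cdot 2 - -1819\right) = - 5 \left(8 + 1819\right) = \left(-5\right) 1827 = -9135$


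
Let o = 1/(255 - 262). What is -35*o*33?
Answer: 165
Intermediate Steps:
o = -⅐ (o = 1/(-7) = -⅐ ≈ -0.14286)
-35*o*33 = -35*(-⅐)*33 = 5*33 = 165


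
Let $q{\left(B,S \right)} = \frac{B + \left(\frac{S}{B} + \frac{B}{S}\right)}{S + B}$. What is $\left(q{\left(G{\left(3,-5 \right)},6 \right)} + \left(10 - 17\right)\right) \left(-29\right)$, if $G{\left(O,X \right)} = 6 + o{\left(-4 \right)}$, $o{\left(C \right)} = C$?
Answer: $\frac{551}{3} \approx 183.67$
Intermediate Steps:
$G{\left(O,X \right)} = 2$ ($G{\left(O,X \right)} = 6 - 4 = 2$)
$q{\left(B,S \right)} = \frac{B + \frac{B}{S} + \frac{S}{B}}{B + S}$ ($q{\left(B,S \right)} = \frac{B + \left(\frac{B}{S} + \frac{S}{B}\right)}{B + S} = \frac{B + \frac{B}{S} + \frac{S}{B}}{B + S}$)
$\left(q{\left(G{\left(3,-5 \right)},6 \right)} + \left(10 - 17\right)\right) \left(-29\right) = \left(\frac{2^{2} + 6^{2} + 6 \cdot 2^{2}}{2 \cdot 6 \left(2 + 6\right)} + \left(10 - 17\right)\right) \left(-29\right) = \left(\frac{1}{2} \cdot \frac{1}{6} \cdot \frac{1}{8} \left(4 + 36 + 6 \cdot 4\right) - 7\right) \left(-29\right) = \left(\frac{1}{2} \cdot \frac{1}{6} \cdot \frac{1}{8} \left(4 + 36 + 24\right) - 7\right) \left(-29\right) = \left(\frac{1}{2} \cdot \frac{1}{6} \cdot \frac{1}{8} \cdot 64 - 7\right) \left(-29\right) = \left(\frac{2}{3} - 7\right) \left(-29\right) = \left(- \frac{19}{3}\right) \left(-29\right) = \frac{551}{3}$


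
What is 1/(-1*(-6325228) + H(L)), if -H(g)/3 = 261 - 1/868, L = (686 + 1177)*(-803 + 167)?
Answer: 868/5489618263 ≈ 1.5812e-7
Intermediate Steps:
L = -1184868 (L = 1863*(-636) = -1184868)
H(g) = -679641/868 (H(g) = -3*(261 - 1/868) = -3*226547/868 = -679641/868)
1/(-1*(-6325228) + H(L)) = 1/(-1*(-6325228) - 679641/868) = 1/(6325228 - 679641/868) = 1/(5489618263/868) = 868/5489618263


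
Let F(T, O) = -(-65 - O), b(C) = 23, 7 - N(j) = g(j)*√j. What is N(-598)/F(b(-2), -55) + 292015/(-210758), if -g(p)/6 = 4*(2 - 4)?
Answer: -361211/526895 - 24*I*√598/5 ≈ -0.68555 - 117.38*I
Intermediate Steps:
g(p) = 48 (g(p) = -24*(2 - 4) = -24*(-2) = -6*(-8) = 48)
N(j) = 7 - 48*√j
F(T, O) = 65 + O
N(-598)/F(b(-2), -55) + 292015/(-210758) = (7 - 48*I*√598)/(65 - 55) + 292015/(-210758) = (7 - 48*I*√598)/10 + 292015*(-1/210758) = (7 - 48*I*√598)*(⅒) - 292015/210758 = (7/10 - 24*I*√598/5) - 292015/210758 = -361211/526895 - 24*I*√598/5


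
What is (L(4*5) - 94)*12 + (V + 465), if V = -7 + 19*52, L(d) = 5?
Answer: 378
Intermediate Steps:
V = 981 (V = -7 + 988 = 981)
(L(4*5) - 94)*12 + (V + 465) = (5 - 94)*12 + (981 + 465) = -89*12 + 1446 = -1068 + 1446 = 378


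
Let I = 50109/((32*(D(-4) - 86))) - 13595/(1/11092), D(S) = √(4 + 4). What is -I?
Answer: 17825264988607/118208 + 50109*√2/118208 ≈ 1.5080e+8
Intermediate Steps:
D(S) = 2*√2 (D(S) = √8 = 2*√2)
I = -150795740 + 50109/(-2752 + 64*√2) (I = 50109/((32*(2*√2 - 86))) - 13595/(1/11092) = 50109/((32*(-86 + 2*√2))) - 13595/1/11092 = 50109/(-2752 + 64*√2) - 13595*11092 = 50109/(-2752 + 64*√2) - 150795740 = -150795740 + 50109/(-2752 + 64*√2) ≈ -1.5080e+8)
-I = -(-17825264988607/118208 - 50109*√2/118208) = 17825264988607/118208 + 50109*√2/118208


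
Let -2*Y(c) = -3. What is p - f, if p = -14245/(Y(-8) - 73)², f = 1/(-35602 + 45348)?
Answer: -4589649/1647074 ≈ -2.7865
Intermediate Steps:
Y(c) = 3/2 (Y(c) = -½*(-3) = 3/2)
f = 1/9746 ≈ 0.00010261
p = -5180/1859 (p = -14245/(3/2 - 73)² = -14245/((-143/2)²) = -14245/20449/4 = -14245*4/20449 = -5180/1859 ≈ -2.7864)
p - f = -5180/1859 - 1*1/9746 = -5180/1859 - 1/9746 = -4589649/1647074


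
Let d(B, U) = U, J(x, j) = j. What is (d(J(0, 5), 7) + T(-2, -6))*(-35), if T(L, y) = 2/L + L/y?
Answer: -665/3 ≈ -221.67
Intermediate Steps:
(d(J(0, 5), 7) + T(-2, -6))*(-35) = (7 + (2/(-2) - 2/(-6)))*(-35) = (7 + (2*(-½) - 2*(-⅙)))*(-35) = (7 + (-1 + ⅓))*(-35) = (7 - ⅔)*(-35) = (19/3)*(-35) = -665/3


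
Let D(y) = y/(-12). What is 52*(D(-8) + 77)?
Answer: 12116/3 ≈ 4038.7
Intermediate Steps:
D(y) = -y/12 (D(y) = y*(-1/12) = -y/12)
52*(D(-8) + 77) = 52*(-1/12*(-8) + 77) = 52*(⅔ + 77) = 52*(233/3) = 12116/3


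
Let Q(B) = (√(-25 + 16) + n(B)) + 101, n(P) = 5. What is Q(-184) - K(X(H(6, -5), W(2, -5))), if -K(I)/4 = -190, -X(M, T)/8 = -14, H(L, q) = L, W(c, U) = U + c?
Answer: -654 + 3*I ≈ -654.0 + 3.0*I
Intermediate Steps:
X(M, T) = 112 (X(M, T) = -8*(-14) = 112)
Q(B) = 106 + 3*I (Q(B) = (√(-25 + 16) + 5) + 101 = (√(-9) + 5) + 101 = (3*I + 5) + 101 = (5 + 3*I) + 101 = 106 + 3*I)
K(I) = 760 (K(I) = -4*(-190) = 760)
Q(-184) - K(X(H(6, -5), W(2, -5))) = (106 + 3*I) - 1*760 = (106 + 3*I) - 760 = -654 + 3*I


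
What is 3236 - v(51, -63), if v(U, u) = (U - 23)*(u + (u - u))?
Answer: 5000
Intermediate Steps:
v(U, u) = u*(-23 + U) (v(U, u) = (-23 + U)*(u + 0) = (-23 + U)*u = u*(-23 + U))
3236 - v(51, -63) = 3236 - (-63)*(-23 + 51) = 3236 - (-63)*28 = 3236 - 1*(-1764) = 3236 + 1764 = 5000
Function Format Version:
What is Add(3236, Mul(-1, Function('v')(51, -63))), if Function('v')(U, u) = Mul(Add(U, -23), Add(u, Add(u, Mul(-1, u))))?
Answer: 5000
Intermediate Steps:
Function('v')(U, u) = Mul(u, Add(-23, U)) (Function('v')(U, u) = Mul(Add(-23, U), Add(u, 0)) = Mul(Add(-23, U), u) = Mul(u, Add(-23, U)))
Add(3236, Mul(-1, Function('v')(51, -63))) = Add(3236, Mul(-1, Mul(-63, Add(-23, 51)))) = Add(3236, Mul(-1, Mul(-63, 28))) = Add(3236, Mul(-1, -1764)) = Add(3236, 1764) = 5000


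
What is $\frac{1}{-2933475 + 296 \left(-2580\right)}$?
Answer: $- \frac{1}{3697155} \approx -2.7048 \cdot 10^{-7}$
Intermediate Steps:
$\frac{1}{-2933475 + 296 \left(-2580\right)} = \frac{1}{-2933475 - 763680} = \frac{1}{-3697155} = - \frac{1}{3697155}$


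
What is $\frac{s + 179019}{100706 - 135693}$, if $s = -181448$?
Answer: $\frac{2429}{34987} \approx 0.069426$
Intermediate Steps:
$\frac{s + 179019}{100706 - 135693} = \frac{-181448 + 179019}{100706 - 135693} = - \frac{2429}{-34987} = \left(-2429\right) \left(- \frac{1}{34987}\right) = \frac{2429}{34987}$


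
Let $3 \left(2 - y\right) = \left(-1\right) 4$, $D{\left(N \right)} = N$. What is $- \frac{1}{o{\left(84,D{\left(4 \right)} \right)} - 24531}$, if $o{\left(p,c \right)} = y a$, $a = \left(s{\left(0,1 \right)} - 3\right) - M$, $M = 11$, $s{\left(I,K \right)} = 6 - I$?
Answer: $\frac{3}{73673} \approx 4.072 \cdot 10^{-5}$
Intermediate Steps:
$y = \frac{10}{3}$ ($y = 2 - \frac{\left(-1\right) 4}{3} = 2 - - \frac{4}{3} = 2 + \frac{4}{3} = \frac{10}{3} \approx 3.3333$)
$a = -8$ ($a = \left(\left(6 - 0\right) - 3\right) - 11 = \left(\left(6 + 0\right) - 3\right) - 11 = \left(6 - 3\right) - 11 = 3 - 11 = -8$)
$o{\left(p,c \right)} = - \frac{80}{3}$ ($o{\left(p,c \right)} = \frac{10}{3} \left(-8\right) = - \frac{80}{3}$)
$- \frac{1}{o{\left(84,D{\left(4 \right)} \right)} - 24531} = - \frac{1}{- \frac{80}{3} - 24531} = - \frac{1}{- \frac{73673}{3}} = \left(-1\right) \left(- \frac{3}{73673}\right) = \frac{3}{73673}$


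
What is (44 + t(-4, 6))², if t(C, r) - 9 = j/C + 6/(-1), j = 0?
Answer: 2209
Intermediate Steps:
t(C, r) = 3 (t(C, r) = 9 + (0/C + 6/(-1)) = 9 + (0 + 6*(-1)) = 9 + (0 - 6) = 9 - 6 = 3)
(44 + t(-4, 6))² = (44 + 3)² = 47² = 2209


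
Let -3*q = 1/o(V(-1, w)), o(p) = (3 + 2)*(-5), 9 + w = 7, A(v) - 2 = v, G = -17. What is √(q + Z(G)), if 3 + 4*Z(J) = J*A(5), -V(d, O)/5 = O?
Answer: I*√27438/30 ≈ 5.5215*I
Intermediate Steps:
A(v) = 2 + v
w = -2 (w = -9 + 7 = -2)
V(d, O) = -5*O
o(p) = -25 (o(p) = 5*(-5) = -25)
Z(J) = -¾ + 7*J/4 (Z(J) = -¾ + (J*(2 + 5))/4 = -¾ + (J*7)/4 = -¾ + (7*J)/4 = -¾ + 7*J/4)
q = 1/75 (q = -⅓/(-25) = -⅓*(-1/25) = 1/75 ≈ 0.013333)
√(q + Z(G)) = √(1/75 + (-¾ + (7/4)*(-17))) = √(1/75 + (-¾ - 119/4)) = √(1/75 - 61/2) = √(-4573/150) = I*√27438/30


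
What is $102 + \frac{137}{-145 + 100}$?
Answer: $\frac{4453}{45} \approx 98.956$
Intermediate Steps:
$102 + \frac{137}{-145 + 100} = 102 + \frac{137}{-45} = 102 + 137 \left(- \frac{1}{45}\right) = 102 - \frac{137}{45} = \frac{4453}{45}$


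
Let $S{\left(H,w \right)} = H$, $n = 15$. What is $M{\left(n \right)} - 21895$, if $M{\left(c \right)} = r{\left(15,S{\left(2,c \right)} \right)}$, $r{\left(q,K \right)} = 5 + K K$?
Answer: $-21886$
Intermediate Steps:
$r{\left(q,K \right)} = 5 + K^{2}$
$M{\left(c \right)} = 9$ ($M{\left(c \right)} = 5 + 2^{2} = 5 + 4 = 9$)
$M{\left(n \right)} - 21895 = 9 - 21895 = -21886$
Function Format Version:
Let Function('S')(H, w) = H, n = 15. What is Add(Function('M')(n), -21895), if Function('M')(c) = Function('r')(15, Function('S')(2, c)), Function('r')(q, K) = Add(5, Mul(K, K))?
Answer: -21886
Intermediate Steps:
Function('r')(q, K) = Add(5, Pow(K, 2))
Function('M')(c) = 9 (Function('M')(c) = Add(5, Pow(2, 2)) = Add(5, 4) = 9)
Add(Function('M')(n), -21895) = Add(9, -21895) = -21886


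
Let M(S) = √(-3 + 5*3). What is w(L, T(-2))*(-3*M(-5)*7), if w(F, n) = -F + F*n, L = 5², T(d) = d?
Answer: 3150*√3 ≈ 5456.0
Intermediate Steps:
M(S) = 2*√3 (M(S) = √(-3 + 15) = √12 = 2*√3)
L = 25
w(L, T(-2))*(-3*M(-5)*7) = (25*(-1 - 2))*(-6*√3*7) = (25*(-3))*(-6*√3*7) = -(-3150)*√3 = 3150*√3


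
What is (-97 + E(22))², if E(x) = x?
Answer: 5625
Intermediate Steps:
(-97 + E(22))² = (-97 + 22)² = (-75)² = 5625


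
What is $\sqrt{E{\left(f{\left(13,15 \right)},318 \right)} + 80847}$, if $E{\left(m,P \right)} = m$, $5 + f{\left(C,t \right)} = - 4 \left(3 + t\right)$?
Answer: $\sqrt{80770} \approx 284.2$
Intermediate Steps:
$f{\left(C,t \right)} = -17 - 4 t$ ($f{\left(C,t \right)} = -5 - 4 \left(3 + t\right) = -5 - \left(12 + 4 t\right) = -17 - 4 t$)
$\sqrt{E{\left(f{\left(13,15 \right)},318 \right)} + 80847} = \sqrt{\left(-17 - 60\right) + 80847} = \sqrt{-77 + 80847} = \sqrt{80770}$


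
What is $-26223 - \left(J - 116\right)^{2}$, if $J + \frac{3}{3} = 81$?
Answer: $-27519$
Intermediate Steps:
$J = 80$ ($J = -1 + 81 = 80$)
$-26223 - \left(J - 116\right)^{2} = -26223 - \left(80 - 116\right)^{2} = -26223 - \left(-36\right)^{2} = -26223 - 1296 = -27519$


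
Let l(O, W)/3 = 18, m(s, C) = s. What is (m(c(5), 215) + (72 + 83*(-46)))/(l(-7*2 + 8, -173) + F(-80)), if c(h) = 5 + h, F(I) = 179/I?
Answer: -298880/4141 ≈ -72.176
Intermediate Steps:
l(O, W) = 54 (l(O, W) = 3*18 = 54)
(m(c(5), 215) + (72 + 83*(-46)))/(l(-7*2 + 8, -173) + F(-80)) = ((5 + 5) + (72 + 83*(-46)))/(54 + 179/(-80)) = (10 + (72 - 3818))/(54 + 179*(-1/80)) = (10 - 3746)/(54 - 179/80) = -3736/4141/80 = -3736*80/4141 = -298880/4141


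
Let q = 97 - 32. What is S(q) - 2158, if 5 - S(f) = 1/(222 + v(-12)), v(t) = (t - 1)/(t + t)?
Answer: -11499197/5341 ≈ -2153.0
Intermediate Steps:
v(t) = (-1 + t)/(2*t) (v(t) = (-1 + t)/((2*t)) = (-1 + t)*(1/(2*t)) = (-1 + t)/(2*t))
q = 65
S(f) = 26681/5341 (S(f) = 5 - 1/(222 + (½)*(-1 - 12)/(-12)) = 5 - 1/(222 + (½)*(-1/12)*(-13)) = 5 - 1/(222 + 13/24) = 5 - 1/5341/24 = 5 - 1*24/5341 = 5 - 24/5341 = 26681/5341)
S(q) - 2158 = 26681/5341 - 2158 = -11499197/5341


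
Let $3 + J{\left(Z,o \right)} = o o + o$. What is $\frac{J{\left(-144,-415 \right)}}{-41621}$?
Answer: $- \frac{171807}{41621} \approx -4.1279$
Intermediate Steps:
$J{\left(Z,o \right)} = -3 + o + o^{2}$ ($J{\left(Z,o \right)} = -3 + \left(o o + o\right) = -3 + \left(o^{2} + o\right) = -3 + \left(o + o^{2}\right) = -3 + o + o^{2}$)
$\frac{J{\left(-144,-415 \right)}}{-41621} = \frac{-3 - 415 + \left(-415\right)^{2}}{-41621} = \left(-3 - 415 + 172225\right) \left(- \frac{1}{41621}\right) = 171807 \left(- \frac{1}{41621}\right) = - \frac{171807}{41621}$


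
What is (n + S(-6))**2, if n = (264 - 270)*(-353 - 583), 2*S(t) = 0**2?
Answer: 31539456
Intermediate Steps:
S(t) = 0 (S(t) = (1/2)*0**2 = (1/2)*0 = 0)
n = 5616 (n = -6*(-936) = 5616)
(n + S(-6))**2 = (5616 + 0)**2 = 5616**2 = 31539456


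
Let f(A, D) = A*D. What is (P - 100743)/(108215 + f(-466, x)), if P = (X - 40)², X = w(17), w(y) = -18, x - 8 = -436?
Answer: -97379/307663 ≈ -0.31651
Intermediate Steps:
x = -428 (x = 8 - 436 = -428)
X = -18
P = 3364 (P = (-18 - 40)² = (-58)² = 3364)
(P - 100743)/(108215 + f(-466, x)) = (3364 - 100743)/(108215 - 466*(-428)) = -97379/(108215 + 199448) = -97379/307663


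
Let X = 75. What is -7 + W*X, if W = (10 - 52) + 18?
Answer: -1807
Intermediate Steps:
W = -24 (W = -42 + 18 = -24)
-7 + W*X = -7 - 24*75 = -7 - 1800 = -1807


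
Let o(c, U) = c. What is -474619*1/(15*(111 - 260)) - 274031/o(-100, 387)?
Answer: 131984237/44700 ≈ 2952.7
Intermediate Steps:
-474619*1/(15*(111 - 260)) - 274031/o(-100, 387) = -474619*1/(15*(111 - 260)) - 274031/(-100) = -474619/(15*(-149)) - 274031*(-1/100) = -474619/(-2235) + 274031/100 = -474619*(-1/2235) + 274031/100 = 474619/2235 + 274031/100 = 131984237/44700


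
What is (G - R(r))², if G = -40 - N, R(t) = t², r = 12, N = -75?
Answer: 11881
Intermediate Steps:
G = 35 (G = -40 - 1*(-75) = -40 + 75 = 35)
(G - R(r))² = (35 - 1*12²)² = (35 - 1*144)² = (35 - 144)² = (-109)² = 11881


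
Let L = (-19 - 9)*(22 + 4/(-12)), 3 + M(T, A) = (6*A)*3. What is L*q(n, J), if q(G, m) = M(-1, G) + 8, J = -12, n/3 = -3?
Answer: 285740/3 ≈ 95247.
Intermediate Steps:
n = -9 (n = 3*(-3) = -9)
M(T, A) = -3 + 18*A (M(T, A) = -3 + (6*A)*3 = -3 + 18*A)
q(G, m) = 5 + 18*G (q(G, m) = (-3 + 18*G) + 8 = 5 + 18*G)
L = -1820/3 (L = -28*(22 + 4*(-1/12)) = -28*(22 - 1/3) = -28*65/3 = -1820/3 ≈ -606.67)
L*q(n, J) = -1820*(5 + 18*(-9))/3 = -1820*(5 - 162)/3 = -1820/3*(-157) = 285740/3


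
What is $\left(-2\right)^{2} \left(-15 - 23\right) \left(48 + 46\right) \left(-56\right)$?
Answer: $800128$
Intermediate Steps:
$\left(-2\right)^{2} \left(-15 - 23\right) \left(48 + 46\right) \left(-56\right) = 4 \left(\left(-38\right) 94\right) \left(-56\right) = 4 \left(-3572\right) \left(-56\right) = \left(-14288\right) \left(-56\right) = 800128$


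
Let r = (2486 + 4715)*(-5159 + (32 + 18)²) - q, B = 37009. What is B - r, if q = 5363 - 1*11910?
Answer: 19177921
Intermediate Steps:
q = -6547 (q = 5363 - 11910 = -6547)
r = -19140912 (r = (2486 + 4715)*(-5159 + (32 + 18)²) - 1*(-6547) = 7201*(-5159 + 50²) + 6547 = 7201*(-5159 + 2500) + 6547 = 7201*(-2659) + 6547 = -19147459 + 6547 = -19140912)
B - r = 37009 - 1*(-19140912) = 37009 + 19140912 = 19177921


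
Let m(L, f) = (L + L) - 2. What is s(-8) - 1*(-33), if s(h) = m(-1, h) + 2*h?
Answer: 13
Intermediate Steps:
m(L, f) = -2 + 2*L (m(L, f) = 2*L - 2 = -2 + 2*L)
s(h) = -4 + 2*h (s(h) = (-2 + 2*(-1)) + 2*h = (-2 - 2) + 2*h = -4 + 2*h)
s(-8) - 1*(-33) = (-4 + 2*(-8)) - 1*(-33) = (-4 - 16) + 33 = -20 + 33 = 13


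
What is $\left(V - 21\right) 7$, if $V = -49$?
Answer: $-490$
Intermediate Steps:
$\left(V - 21\right) 7 = \left(-49 - 21\right) 7 = \left(-70\right) 7 = -490$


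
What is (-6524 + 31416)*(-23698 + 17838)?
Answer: -145867120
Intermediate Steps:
(-6524 + 31416)*(-23698 + 17838) = 24892*(-5860) = -145867120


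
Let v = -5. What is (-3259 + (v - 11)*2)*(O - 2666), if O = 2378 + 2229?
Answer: -6387831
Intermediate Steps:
O = 4607
(-3259 + (v - 11)*2)*(O - 2666) = (-3259 + (-5 - 11)*2)*(4607 - 2666) = (-3259 - 16*2)*1941 = (-3259 - 32)*1941 = -3291*1941 = -6387831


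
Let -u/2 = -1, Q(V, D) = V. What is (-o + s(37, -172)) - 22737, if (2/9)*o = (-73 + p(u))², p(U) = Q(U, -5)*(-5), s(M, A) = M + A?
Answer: -107745/2 ≈ -53873.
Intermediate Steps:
s(M, A) = A + M
u = 2 (u = -2*(-1) = 2)
p(U) = -5*U (p(U) = U*(-5) = -5*U)
o = 62001/2 (o = 9*(-73 - 5*2)²/2 = 9*(-73 - 10)²/2 = (9/2)*(-83)² = (9/2)*6889 = 62001/2 ≈ 31001.)
(-o + s(37, -172)) - 22737 = (-1*62001/2 + (-172 + 37)) - 22737 = (-62001/2 - 135) - 22737 = -62271/2 - 22737 = -107745/2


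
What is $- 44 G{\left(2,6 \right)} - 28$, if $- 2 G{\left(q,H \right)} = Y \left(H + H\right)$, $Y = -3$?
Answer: $-820$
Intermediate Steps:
$G{\left(q,H \right)} = 3 H$ ($G{\left(q,H \right)} = - \frac{\left(-3\right) \left(H + H\right)}{2} = - \frac{\left(-3\right) 2 H}{2} = - \frac{\left(-6\right) H}{2} = 3 H$)
$- 44 G{\left(2,6 \right)} - 28 = - 44 \cdot 3 \cdot 6 - 28 = \left(-44\right) 18 - 28 = -792 - 28 = -820$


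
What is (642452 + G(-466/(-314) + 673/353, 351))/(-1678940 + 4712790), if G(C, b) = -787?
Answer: 128333/606770 ≈ 0.21150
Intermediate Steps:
(642452 + G(-466/(-314) + 673/353, 351))/(-1678940 + 4712790) = (642452 - 787)/(-1678940 + 4712790) = 641665/3033850 = 641665*(1/3033850) = 128333/606770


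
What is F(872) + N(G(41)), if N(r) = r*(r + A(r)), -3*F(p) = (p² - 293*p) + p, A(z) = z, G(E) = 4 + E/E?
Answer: -505610/3 ≈ -1.6854e+5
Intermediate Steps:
G(E) = 5 (G(E) = 4 + 1 = 5)
F(p) = -p²/3 + 292*p/3 (F(p) = -((p² - 293*p) + p)/3 = -(p² - 292*p)/3 = -p²/3 + 292*p/3)
N(r) = 2*r² (N(r) = r*(r + r) = r*(2*r) = 2*r²)
F(872) + N(G(41)) = (⅓)*872*(292 - 1*872) + 2*5² = (⅓)*872*(292 - 872) + 2*25 = (⅓)*872*(-580) + 50 = -505760/3 + 50 = -505610/3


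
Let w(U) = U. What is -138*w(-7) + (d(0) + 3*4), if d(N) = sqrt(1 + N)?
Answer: 979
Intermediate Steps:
-138*w(-7) + (d(0) + 3*4) = -138*(-7) + (sqrt(1 + 0) + 3*4) = 966 + (sqrt(1) + 12) = 966 + (1 + 12) = 966 + 13 = 979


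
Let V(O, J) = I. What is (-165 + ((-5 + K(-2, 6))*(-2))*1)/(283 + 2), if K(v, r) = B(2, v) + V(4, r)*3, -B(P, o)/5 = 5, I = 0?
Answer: -7/19 ≈ -0.36842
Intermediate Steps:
V(O, J) = 0
B(P, o) = -25 (B(P, o) = -5*5 = -25)
K(v, r) = -25 (K(v, r) = -25 + 0*3 = -25 + 0 = -25)
(-165 + ((-5 + K(-2, 6))*(-2))*1)/(283 + 2) = (-165 + ((-5 - 25)*(-2))*1)/(283 + 2) = (-165 - 30*(-2)*1)/285 = (-165 + 60*1)*(1/285) = (-165 + 60)*(1/285) = -105*1/285 = -7/19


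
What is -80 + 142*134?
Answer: 18948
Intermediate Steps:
-80 + 142*134 = -80 + 19028 = 18948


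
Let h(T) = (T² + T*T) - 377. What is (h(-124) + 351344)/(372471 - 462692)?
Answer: -381719/90221 ≈ -4.2309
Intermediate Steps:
h(T) = -377 + 2*T² (h(T) = (T² + T²) - 377 = 2*T² - 377 = -377 + 2*T²)
(h(-124) + 351344)/(372471 - 462692) = ((-377 + 2*(-124)²) + 351344)/(372471 - 462692) = ((-377 + 2*15376) + 351344)/(-90221) = ((-377 + 30752) + 351344)*(-1/90221) = (30375 + 351344)*(-1/90221) = 381719*(-1/90221) = -381719/90221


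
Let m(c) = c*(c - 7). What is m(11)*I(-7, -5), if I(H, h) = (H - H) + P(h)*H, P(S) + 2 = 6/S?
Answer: 4928/5 ≈ 985.60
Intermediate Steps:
m(c) = c*(-7 + c)
P(S) = -2 + 6/S
I(H, h) = H*(-2 + 6/h) (I(H, h) = (H - H) + (-2 + 6/h)*H = 0 + H*(-2 + 6/h) = H*(-2 + 6/h))
m(11)*I(-7, -5) = (11*(-7 + 11))*(2*(-7)*(3 - 1*(-5))/(-5)) = (11*4)*(2*(-7)*(-1/5)*(3 + 5)) = 44*(2*(-7)*(-1/5)*8) = 44*(112/5) = 4928/5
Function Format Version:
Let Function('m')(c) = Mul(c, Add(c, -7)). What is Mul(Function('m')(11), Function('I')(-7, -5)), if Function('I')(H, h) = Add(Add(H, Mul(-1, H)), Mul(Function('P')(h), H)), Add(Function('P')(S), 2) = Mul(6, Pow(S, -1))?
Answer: Rational(4928, 5) ≈ 985.60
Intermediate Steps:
Function('m')(c) = Mul(c, Add(-7, c))
Function('P')(S) = Add(-2, Mul(6, Pow(S, -1)))
Function('I')(H, h) = Mul(H, Add(-2, Mul(6, Pow(h, -1)))) (Function('I')(H, h) = Add(Add(H, Mul(-1, H)), Mul(Add(-2, Mul(6, Pow(h, -1))), H)) = Add(0, Mul(H, Add(-2, Mul(6, Pow(h, -1))))) = Mul(H, Add(-2, Mul(6, Pow(h, -1)))))
Mul(Function('m')(11), Function('I')(-7, -5)) = Mul(Mul(11, Add(-7, 11)), Mul(2, -7, Pow(-5, -1), Add(3, Mul(-1, -5)))) = Mul(Mul(11, 4), Mul(2, -7, Rational(-1, 5), Add(3, 5))) = Mul(44, Mul(2, -7, Rational(-1, 5), 8)) = Mul(44, Rational(112, 5)) = Rational(4928, 5)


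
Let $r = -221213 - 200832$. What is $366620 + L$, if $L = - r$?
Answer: $788665$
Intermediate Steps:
$r = -422045$
$L = 422045$ ($L = \left(-1\right) \left(-422045\right) = 422045$)
$366620 + L = 366620 + 422045 = 788665$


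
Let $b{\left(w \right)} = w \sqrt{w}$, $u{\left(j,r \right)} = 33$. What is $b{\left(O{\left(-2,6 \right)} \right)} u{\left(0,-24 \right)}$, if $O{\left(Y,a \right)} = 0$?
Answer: $0$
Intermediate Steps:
$b{\left(w \right)} = w^{\frac{3}{2}}$
$b{\left(O{\left(-2,6 \right)} \right)} u{\left(0,-24 \right)} = 0^{\frac{3}{2}} \cdot 33 = 0 \cdot 33 = 0$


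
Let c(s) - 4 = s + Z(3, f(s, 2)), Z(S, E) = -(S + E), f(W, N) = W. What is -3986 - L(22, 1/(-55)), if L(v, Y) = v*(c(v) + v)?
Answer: -4492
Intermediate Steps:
Z(S, E) = -E - S (Z(S, E) = -(E + S) = -E - S)
c(s) = 1 (c(s) = 4 + (s + (-s - 1*3)) = 4 + (s + (-s - 3)) = 4 + (s + (-3 - s)) = 4 - 3 = 1)
L(v, Y) = v*(1 + v)
-3986 - L(22, 1/(-55)) = -3986 - 22*(1 + 22) = -3986 - 22*23 = -3986 - 1*506 = -3986 - 506 = -4492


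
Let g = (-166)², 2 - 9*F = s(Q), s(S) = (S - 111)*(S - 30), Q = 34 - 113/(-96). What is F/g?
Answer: 3636095/2285604864 ≈ 0.0015909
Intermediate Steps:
Q = 3377/96 (Q = 34 - 113*(-1/96) = 34 + 113/96 = 3377/96 ≈ 35.177)
s(S) = (-111 + S)*(-30 + S)
F = 3636095/82944 (F = 2/9 - (3330 + (3377/96)² - 141*3377/96)/9 = 2/9 - (3330 + 11404129/9216 - 158719/32)/9 = 2/9 - ⅑*(-3617663/9216) = 2/9 + 3617663/82944 = 3636095/82944 ≈ 43.838)
g = 27556
F/g = (3636095/82944)/27556 = (3636095/82944)*(1/27556) = 3636095/2285604864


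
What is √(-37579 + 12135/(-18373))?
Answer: I*√12685658097046/18373 ≈ 193.85*I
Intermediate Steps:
√(-37579 + 12135/(-18373)) = √(-37579 + 12135*(-1/18373)) = √(-37579 - 12135/18373) = √(-690451102/18373) = I*√12685658097046/18373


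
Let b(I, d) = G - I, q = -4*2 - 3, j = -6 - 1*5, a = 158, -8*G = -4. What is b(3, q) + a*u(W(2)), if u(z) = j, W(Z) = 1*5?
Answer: -3481/2 ≈ -1740.5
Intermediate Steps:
W(Z) = 5
G = 1/2 (G = -1/8*(-4) = 1/2 ≈ 0.50000)
j = -11 (j = -6 - 5 = -11)
u(z) = -11
q = -11 (q = -8 - 3 = -11)
b(I, d) = 1/2 - I
b(3, q) + a*u(W(2)) = (1/2 - 1*3) + 158*(-11) = (1/2 - 3) - 1738 = -5/2 - 1738 = -3481/2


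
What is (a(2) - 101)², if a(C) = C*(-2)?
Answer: 11025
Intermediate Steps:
a(C) = -2*C
(a(2) - 101)² = (-2*2 - 101)² = (-4 - 101)² = (-105)² = 11025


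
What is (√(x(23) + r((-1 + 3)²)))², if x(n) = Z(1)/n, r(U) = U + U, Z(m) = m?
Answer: 185/23 ≈ 8.0435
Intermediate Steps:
r(U) = 2*U
x(n) = 1/n
(√(x(23) + r((-1 + 3)²)))² = (√(1/23 + 2*(-1 + 3)²))² = (√(1/23 + 2*2²))² = (√(1/23 + 2*4))² = (√(1/23 + 8))² = (√(185/23))² = (√4255/23)² = 185/23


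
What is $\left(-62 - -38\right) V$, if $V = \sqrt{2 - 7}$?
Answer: $- 24 i \sqrt{5} \approx - 53.666 i$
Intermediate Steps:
$V = i \sqrt{5}$ ($V = \sqrt{-5} = i \sqrt{5} \approx 2.2361 i$)
$\left(-62 - -38\right) V = \left(-62 - -38\right) i \sqrt{5} = \left(-62 + 38\right) i \sqrt{5} = - 24 i \sqrt{5}$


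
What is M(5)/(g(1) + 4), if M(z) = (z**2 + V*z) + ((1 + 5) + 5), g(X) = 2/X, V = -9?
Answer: -3/2 ≈ -1.5000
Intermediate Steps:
M(z) = 11 + z**2 - 9*z (M(z) = (z**2 - 9*z) + ((1 + 5) + 5) = (z**2 - 9*z) + (6 + 5) = (z**2 - 9*z) + 11 = 11 + z**2 - 9*z)
M(5)/(g(1) + 4) = (11 + 5**2 - 9*5)/(2/1 + 4) = (11 + 25 - 45)/(2*1 + 4) = -9/(2 + 4) = -9/6 = (1/6)*(-9) = -3/2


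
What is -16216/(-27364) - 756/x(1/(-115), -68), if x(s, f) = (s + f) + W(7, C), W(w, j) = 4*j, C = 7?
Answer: 613408994/31475441 ≈ 19.488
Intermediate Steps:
x(s, f) = 28 + f + s (x(s, f) = (s + f) + 4*7 = (f + s) + 28 = 28 + f + s)
-16216/(-27364) - 756/x(1/(-115), -68) = -16216/(-27364) - 756/(28 - 68 + 1/(-115)) = -16216*(-1/27364) - 756/(28 - 68 - 1/115) = 4054/6841 - 756/(-4601/115) = 4054/6841 - 756*(-115/4601) = 4054/6841 + 86940/4601 = 613408994/31475441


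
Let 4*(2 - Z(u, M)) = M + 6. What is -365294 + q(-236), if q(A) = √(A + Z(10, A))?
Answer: -365294 + I*√706/2 ≈ -3.6529e+5 + 13.285*I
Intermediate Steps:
Z(u, M) = ½ - M/4 (Z(u, M) = 2 - (M + 6)/4 = 2 - (6 + M)/4 = 2 + (-3/2 - M/4) = ½ - M/4)
q(A) = √(½ + 3*A/4) (q(A) = √(A + (½ - A/4)) = √(½ + 3*A/4))
-365294 + q(-236) = -365294 + √(2 + 3*(-236))/2 = -365294 + √(2 - 708)/2 = -365294 + √(-706)/2 = -365294 + (I*√706)/2 = -365294 + I*√706/2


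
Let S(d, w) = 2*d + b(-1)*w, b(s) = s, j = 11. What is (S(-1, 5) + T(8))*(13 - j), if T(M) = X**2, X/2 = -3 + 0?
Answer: 58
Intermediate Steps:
X = -6 (X = 2*(-3 + 0) = 2*(-3) = -6)
S(d, w) = -w + 2*d (S(d, w) = 2*d - w = -w + 2*d)
T(M) = 36 (T(M) = (-6)**2 = 36)
(S(-1, 5) + T(8))*(13 - j) = ((-1*5 + 2*(-1)) + 36)*(13 - 1*11) = ((-5 - 2) + 36)*(13 - 11) = (-7 + 36)*2 = 29*2 = 58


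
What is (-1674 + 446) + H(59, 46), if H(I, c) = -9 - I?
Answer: -1296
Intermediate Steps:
(-1674 + 446) + H(59, 46) = (-1674 + 446) + (-9 - 1*59) = -1228 + (-9 - 59) = -1228 - 68 = -1296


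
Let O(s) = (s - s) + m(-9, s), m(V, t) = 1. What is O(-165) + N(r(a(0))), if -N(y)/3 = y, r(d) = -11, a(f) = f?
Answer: 34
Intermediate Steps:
N(y) = -3*y
O(s) = 1 (O(s) = (s - s) + 1 = 0 + 1 = 1)
O(-165) + N(r(a(0))) = 1 - 3*(-11) = 1 + 33 = 34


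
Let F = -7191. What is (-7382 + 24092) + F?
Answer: 9519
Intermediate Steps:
(-7382 + 24092) + F = (-7382 + 24092) - 7191 = 16710 - 7191 = 9519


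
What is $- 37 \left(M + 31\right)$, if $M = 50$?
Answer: $-2997$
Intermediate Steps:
$- 37 \left(M + 31\right) = - 37 \left(50 + 31\right) = \left(-37\right) 81 = -2997$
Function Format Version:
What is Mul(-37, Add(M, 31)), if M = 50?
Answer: -2997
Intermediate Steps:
Mul(-37, Add(M, 31)) = Mul(-37, Add(50, 31)) = Mul(-37, 81) = -2997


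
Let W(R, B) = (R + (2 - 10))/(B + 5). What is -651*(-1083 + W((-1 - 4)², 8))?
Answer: 9154362/13 ≈ 7.0418e+5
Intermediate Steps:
W(R, B) = (-8 + R)/(5 + B) (W(R, B) = (R - 8)/(5 + B) = (-8 + R)/(5 + B))
-651*(-1083 + W((-1 - 4)², 8)) = -651*(-1083 + (-8 + (-1 - 4)²)/(5 + 8)) = -651*(-1083 + (-8 + (-5)²)/13) = -651*(-1083 + (-8 + 25)/13) = -651*(-1083 + (1/13)*17) = -651*(-1083 + 17/13) = -651*(-14062/13) = 9154362/13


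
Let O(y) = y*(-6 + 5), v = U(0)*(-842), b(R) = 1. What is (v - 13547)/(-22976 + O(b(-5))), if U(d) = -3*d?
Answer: 589/999 ≈ 0.58959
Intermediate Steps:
v = 0 (v = -3*0*(-842) = 0*(-842) = 0)
O(y) = -y (O(y) = y*(-1) = -y)
(v - 13547)/(-22976 + O(b(-5))) = (0 - 13547)/(-22976 - 1*1) = -13547/(-22976 - 1) = -13547/(-22977) = -13547*(-1/22977) = 589/999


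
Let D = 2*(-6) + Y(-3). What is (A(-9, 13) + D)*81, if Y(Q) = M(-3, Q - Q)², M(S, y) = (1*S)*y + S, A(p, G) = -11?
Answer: -1134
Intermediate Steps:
M(S, y) = S + S*y (M(S, y) = S*y + S = S + S*y)
Y(Q) = 9 (Y(Q) = (-3*(1 + (Q - Q)))² = (-3*(1 + 0))² = (-3*1)² = (-3)² = 9)
D = -3 (D = 2*(-6) + 9 = -12 + 9 = -3)
(A(-9, 13) + D)*81 = (-11 - 3)*81 = -14*81 = -1134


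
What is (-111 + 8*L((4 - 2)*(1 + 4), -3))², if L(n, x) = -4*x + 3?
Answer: 81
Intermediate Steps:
L(n, x) = 3 - 4*x
(-111 + 8*L((4 - 2)*(1 + 4), -3))² = (-111 + 8*(3 - 4*(-3)))² = (-111 + 8*(3 + 12))² = (-111 + 8*15)² = (-111 + 120)² = 9² = 81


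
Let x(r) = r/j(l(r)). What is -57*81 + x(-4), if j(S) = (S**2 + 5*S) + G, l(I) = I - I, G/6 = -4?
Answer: -27701/6 ≈ -4616.8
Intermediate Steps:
G = -24 (G = 6*(-4) = -24)
l(I) = 0
j(S) = -24 + S**2 + 5*S (j(S) = (S**2 + 5*S) - 24 = -24 + S**2 + 5*S)
x(r) = -r/24 (x(r) = r/(-24 + 0**2 + 5*0) = r/(-24 + 0 + 0) = r/(-24) = r*(-1/24) = -r/24)
-57*81 + x(-4) = -57*81 - 1/24*(-4) = -4617 + 1/6 = -27701/6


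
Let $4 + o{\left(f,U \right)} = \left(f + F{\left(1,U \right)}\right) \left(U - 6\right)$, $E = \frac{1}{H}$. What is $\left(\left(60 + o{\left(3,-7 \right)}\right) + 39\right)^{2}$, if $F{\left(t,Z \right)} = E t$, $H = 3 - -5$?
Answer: $\frac{189225}{64} \approx 2956.6$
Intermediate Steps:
$H = 8$ ($H = 3 + 5 = 8$)
$E = \frac{1}{8} \approx 0.125$
$F{\left(t,Z \right)} = \frac{t}{8}$
$o{\left(f,U \right)} = -4 + \left(-6 + U\right) \left(\frac{1}{8} + f\right)$ ($o{\left(f,U \right)} = -4 + \left(f + \frac{1}{8} \cdot 1\right) \left(U - 6\right) = -4 + \left(f + \frac{1}{8}\right) \left(-6 + U\right) = -4 + \left(\frac{1}{8} + f\right) \left(-6 + U\right) = -4 + \left(-6 + U\right) \left(\frac{1}{8} + f\right)$)
$\left(\left(60 + o{\left(3,-7 \right)}\right) + 39\right)^{2} = \left(\left(60 - \frac{357}{8}\right) + 39\right)^{2} = \left(\frac{123}{8} + 39\right)^{2} = \left(\frac{435}{8}\right)^{2} = \frac{189225}{64}$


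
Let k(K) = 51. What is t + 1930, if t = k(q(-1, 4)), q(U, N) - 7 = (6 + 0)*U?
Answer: 1981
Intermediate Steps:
q(U, N) = 7 + 6*U (q(U, N) = 7 + (6 + 0)*U = 7 + 6*U)
t = 51
t + 1930 = 51 + 1930 = 1981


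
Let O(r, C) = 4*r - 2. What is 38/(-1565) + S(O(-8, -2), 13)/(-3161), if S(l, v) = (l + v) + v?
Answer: -107598/4946965 ≈ -0.021750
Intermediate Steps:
O(r, C) = -2 + 4*r
S(l, v) = l + 2*v
38/(-1565) + S(O(-8, -2), 13)/(-3161) = 38/(-1565) + ((-2 + 4*(-8)) + 2*13)/(-3161) = 38*(-1/1565) + ((-2 - 32) + 26)*(-1/3161) = -38/1565 + (-34 + 26)*(-1/3161) = -38/1565 - 8*(-1/3161) = -38/1565 + 8/3161 = -107598/4946965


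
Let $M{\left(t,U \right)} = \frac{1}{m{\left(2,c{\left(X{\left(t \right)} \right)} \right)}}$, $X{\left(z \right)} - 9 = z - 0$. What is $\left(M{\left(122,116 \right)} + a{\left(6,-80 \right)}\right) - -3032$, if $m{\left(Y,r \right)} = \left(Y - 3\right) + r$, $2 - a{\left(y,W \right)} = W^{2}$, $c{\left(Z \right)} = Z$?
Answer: $- \frac{437579}{130} \approx -3366.0$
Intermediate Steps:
$X{\left(z \right)} = 9 + z$ ($X{\left(z \right)} = 9 + \left(z - 0\right) = 9 + \left(z + 0\right) = 9 + z$)
$a{\left(y,W \right)} = 2 - W^{2}$
$m{\left(Y,r \right)} = -3 + Y + r$ ($m{\left(Y,r \right)} = \left(-3 + Y\right) + r = -3 + Y + r$)
$M{\left(t,U \right)} = \frac{1}{8 + t}$ ($M{\left(t,U \right)} = \frac{1}{-3 + 2 + \left(9 + t\right)} = \frac{1}{8 + t}$)
$\left(M{\left(122,116 \right)} + a{\left(6,-80 \right)}\right) - -3032 = \left(\frac{1}{8 + 122} + \left(2 - \left(-80\right)^{2}\right)\right) - -3032 = \left(\frac{1}{130} + \left(2 - 6400\right)\right) + \left(-10452 + 13484\right) = \left(\frac{1}{130} + \left(2 - 6400\right)\right) + 3032 = \left(\frac{1}{130} - 6398\right) + 3032 = - \frac{831739}{130} + 3032 = - \frac{437579}{130}$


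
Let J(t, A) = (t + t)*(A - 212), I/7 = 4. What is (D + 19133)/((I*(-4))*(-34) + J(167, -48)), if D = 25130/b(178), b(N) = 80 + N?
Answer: -1240361/5355564 ≈ -0.23160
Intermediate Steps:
I = 28 (I = 7*4 = 28)
J(t, A) = 2*t*(-212 + A) (J(t, A) = (2*t)*(-212 + A) = 2*t*(-212 + A))
D = 12565/129 (D = 25130/(80 + 178) = 25130/258 = 25130*(1/258) = 12565/129 ≈ 97.403)
(D + 19133)/((I*(-4))*(-34) + J(167, -48)) = (12565/129 + 19133)/((28*(-4))*(-34) + 2*167*(-212 - 48)) = 2480722/(129*(-112*(-34) + 2*167*(-260))) = 2480722/(129*(3808 - 86840)) = (2480722/129)/(-83032) = (2480722/129)*(-1/83032) = -1240361/5355564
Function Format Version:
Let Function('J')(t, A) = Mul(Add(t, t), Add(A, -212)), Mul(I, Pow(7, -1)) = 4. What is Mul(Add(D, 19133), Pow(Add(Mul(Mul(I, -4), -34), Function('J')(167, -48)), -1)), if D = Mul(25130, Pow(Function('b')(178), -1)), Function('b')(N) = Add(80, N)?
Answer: Rational(-1240361, 5355564) ≈ -0.23160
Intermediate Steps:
I = 28 (I = Mul(7, 4) = 28)
Function('J')(t, A) = Mul(2, t, Add(-212, A)) (Function('J')(t, A) = Mul(Mul(2, t), Add(-212, A)) = Mul(2, t, Add(-212, A)))
D = Rational(12565, 129) (D = Mul(25130, Pow(Add(80, 178), -1)) = Mul(25130, Pow(258, -1)) = Mul(25130, Rational(1, 258)) = Rational(12565, 129) ≈ 97.403)
Mul(Add(D, 19133), Pow(Add(Mul(Mul(I, -4), -34), Function('J')(167, -48)), -1)) = Mul(Add(Rational(12565, 129), 19133), Pow(Add(Mul(Mul(28, -4), -34), Mul(2, 167, Add(-212, -48))), -1)) = Mul(Rational(2480722, 129), Pow(Add(Mul(-112, -34), Mul(2, 167, -260)), -1)) = Mul(Rational(2480722, 129), Pow(Add(3808, -86840), -1)) = Mul(Rational(2480722, 129), Pow(-83032, -1)) = Mul(Rational(2480722, 129), Rational(-1, 83032)) = Rational(-1240361, 5355564)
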